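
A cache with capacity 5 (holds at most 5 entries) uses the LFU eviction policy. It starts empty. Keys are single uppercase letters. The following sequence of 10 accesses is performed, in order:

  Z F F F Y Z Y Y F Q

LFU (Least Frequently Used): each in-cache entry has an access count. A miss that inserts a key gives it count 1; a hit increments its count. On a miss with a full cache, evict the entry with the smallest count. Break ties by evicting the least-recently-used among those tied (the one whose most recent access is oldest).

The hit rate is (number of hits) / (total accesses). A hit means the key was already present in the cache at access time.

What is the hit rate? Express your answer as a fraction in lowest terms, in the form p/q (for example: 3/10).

Answer: 3/5

Derivation:
LFU simulation (capacity=5):
  1. access Z: MISS. Cache: [Z(c=1)]
  2. access F: MISS. Cache: [Z(c=1) F(c=1)]
  3. access F: HIT, count now 2. Cache: [Z(c=1) F(c=2)]
  4. access F: HIT, count now 3. Cache: [Z(c=1) F(c=3)]
  5. access Y: MISS. Cache: [Z(c=1) Y(c=1) F(c=3)]
  6. access Z: HIT, count now 2. Cache: [Y(c=1) Z(c=2) F(c=3)]
  7. access Y: HIT, count now 2. Cache: [Z(c=2) Y(c=2) F(c=3)]
  8. access Y: HIT, count now 3. Cache: [Z(c=2) F(c=3) Y(c=3)]
  9. access F: HIT, count now 4. Cache: [Z(c=2) Y(c=3) F(c=4)]
  10. access Q: MISS. Cache: [Q(c=1) Z(c=2) Y(c=3) F(c=4)]
Total: 6 hits, 4 misses, 0 evictions

Hit rate = 6/10 = 3/5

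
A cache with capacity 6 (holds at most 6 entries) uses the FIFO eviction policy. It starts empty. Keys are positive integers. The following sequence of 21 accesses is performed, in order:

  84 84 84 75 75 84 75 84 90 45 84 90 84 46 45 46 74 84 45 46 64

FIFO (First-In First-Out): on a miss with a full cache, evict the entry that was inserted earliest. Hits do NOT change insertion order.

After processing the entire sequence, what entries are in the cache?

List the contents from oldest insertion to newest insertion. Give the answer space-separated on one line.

FIFO simulation (capacity=6):
  1. access 84: MISS. Cache (old->new): [84]
  2. access 84: HIT. Cache (old->new): [84]
  3. access 84: HIT. Cache (old->new): [84]
  4. access 75: MISS. Cache (old->new): [84 75]
  5. access 75: HIT. Cache (old->new): [84 75]
  6. access 84: HIT. Cache (old->new): [84 75]
  7. access 75: HIT. Cache (old->new): [84 75]
  8. access 84: HIT. Cache (old->new): [84 75]
  9. access 90: MISS. Cache (old->new): [84 75 90]
  10. access 45: MISS. Cache (old->new): [84 75 90 45]
  11. access 84: HIT. Cache (old->new): [84 75 90 45]
  12. access 90: HIT. Cache (old->new): [84 75 90 45]
  13. access 84: HIT. Cache (old->new): [84 75 90 45]
  14. access 46: MISS. Cache (old->new): [84 75 90 45 46]
  15. access 45: HIT. Cache (old->new): [84 75 90 45 46]
  16. access 46: HIT. Cache (old->new): [84 75 90 45 46]
  17. access 74: MISS. Cache (old->new): [84 75 90 45 46 74]
  18. access 84: HIT. Cache (old->new): [84 75 90 45 46 74]
  19. access 45: HIT. Cache (old->new): [84 75 90 45 46 74]
  20. access 46: HIT. Cache (old->new): [84 75 90 45 46 74]
  21. access 64: MISS, evict 84. Cache (old->new): [75 90 45 46 74 64]
Total: 14 hits, 7 misses, 1 evictions

Answer: 75 90 45 46 74 64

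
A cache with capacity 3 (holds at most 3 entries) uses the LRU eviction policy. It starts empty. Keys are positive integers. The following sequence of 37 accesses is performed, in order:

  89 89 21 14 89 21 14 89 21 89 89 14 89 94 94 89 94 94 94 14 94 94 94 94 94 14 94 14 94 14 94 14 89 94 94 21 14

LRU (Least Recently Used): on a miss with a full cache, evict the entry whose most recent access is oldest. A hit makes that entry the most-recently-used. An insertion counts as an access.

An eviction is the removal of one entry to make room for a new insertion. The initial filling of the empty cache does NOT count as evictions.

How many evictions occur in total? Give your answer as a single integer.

Answer: 3

Derivation:
LRU simulation (capacity=3):
  1. access 89: MISS. Cache (LRU->MRU): [89]
  2. access 89: HIT. Cache (LRU->MRU): [89]
  3. access 21: MISS. Cache (LRU->MRU): [89 21]
  4. access 14: MISS. Cache (LRU->MRU): [89 21 14]
  5. access 89: HIT. Cache (LRU->MRU): [21 14 89]
  6. access 21: HIT. Cache (LRU->MRU): [14 89 21]
  7. access 14: HIT. Cache (LRU->MRU): [89 21 14]
  8. access 89: HIT. Cache (LRU->MRU): [21 14 89]
  9. access 21: HIT. Cache (LRU->MRU): [14 89 21]
  10. access 89: HIT. Cache (LRU->MRU): [14 21 89]
  11. access 89: HIT. Cache (LRU->MRU): [14 21 89]
  12. access 14: HIT. Cache (LRU->MRU): [21 89 14]
  13. access 89: HIT. Cache (LRU->MRU): [21 14 89]
  14. access 94: MISS, evict 21. Cache (LRU->MRU): [14 89 94]
  15. access 94: HIT. Cache (LRU->MRU): [14 89 94]
  16. access 89: HIT. Cache (LRU->MRU): [14 94 89]
  17. access 94: HIT. Cache (LRU->MRU): [14 89 94]
  18. access 94: HIT. Cache (LRU->MRU): [14 89 94]
  19. access 94: HIT. Cache (LRU->MRU): [14 89 94]
  20. access 14: HIT. Cache (LRU->MRU): [89 94 14]
  21. access 94: HIT. Cache (LRU->MRU): [89 14 94]
  22. access 94: HIT. Cache (LRU->MRU): [89 14 94]
  23. access 94: HIT. Cache (LRU->MRU): [89 14 94]
  24. access 94: HIT. Cache (LRU->MRU): [89 14 94]
  25. access 94: HIT. Cache (LRU->MRU): [89 14 94]
  26. access 14: HIT. Cache (LRU->MRU): [89 94 14]
  27. access 94: HIT. Cache (LRU->MRU): [89 14 94]
  28. access 14: HIT. Cache (LRU->MRU): [89 94 14]
  29. access 94: HIT. Cache (LRU->MRU): [89 14 94]
  30. access 14: HIT. Cache (LRU->MRU): [89 94 14]
  31. access 94: HIT. Cache (LRU->MRU): [89 14 94]
  32. access 14: HIT. Cache (LRU->MRU): [89 94 14]
  33. access 89: HIT. Cache (LRU->MRU): [94 14 89]
  34. access 94: HIT. Cache (LRU->MRU): [14 89 94]
  35. access 94: HIT. Cache (LRU->MRU): [14 89 94]
  36. access 21: MISS, evict 14. Cache (LRU->MRU): [89 94 21]
  37. access 14: MISS, evict 89. Cache (LRU->MRU): [94 21 14]
Total: 31 hits, 6 misses, 3 evictions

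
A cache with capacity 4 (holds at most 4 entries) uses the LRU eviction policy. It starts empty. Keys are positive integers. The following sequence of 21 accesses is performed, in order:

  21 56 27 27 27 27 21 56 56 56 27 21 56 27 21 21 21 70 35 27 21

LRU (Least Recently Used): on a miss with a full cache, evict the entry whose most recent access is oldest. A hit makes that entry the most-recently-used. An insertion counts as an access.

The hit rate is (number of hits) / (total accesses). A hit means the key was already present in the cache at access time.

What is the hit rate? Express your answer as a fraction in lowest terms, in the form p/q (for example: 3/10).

LRU simulation (capacity=4):
  1. access 21: MISS. Cache (LRU->MRU): [21]
  2. access 56: MISS. Cache (LRU->MRU): [21 56]
  3. access 27: MISS. Cache (LRU->MRU): [21 56 27]
  4. access 27: HIT. Cache (LRU->MRU): [21 56 27]
  5. access 27: HIT. Cache (LRU->MRU): [21 56 27]
  6. access 27: HIT. Cache (LRU->MRU): [21 56 27]
  7. access 21: HIT. Cache (LRU->MRU): [56 27 21]
  8. access 56: HIT. Cache (LRU->MRU): [27 21 56]
  9. access 56: HIT. Cache (LRU->MRU): [27 21 56]
  10. access 56: HIT. Cache (LRU->MRU): [27 21 56]
  11. access 27: HIT. Cache (LRU->MRU): [21 56 27]
  12. access 21: HIT. Cache (LRU->MRU): [56 27 21]
  13. access 56: HIT. Cache (LRU->MRU): [27 21 56]
  14. access 27: HIT. Cache (LRU->MRU): [21 56 27]
  15. access 21: HIT. Cache (LRU->MRU): [56 27 21]
  16. access 21: HIT. Cache (LRU->MRU): [56 27 21]
  17. access 21: HIT. Cache (LRU->MRU): [56 27 21]
  18. access 70: MISS. Cache (LRU->MRU): [56 27 21 70]
  19. access 35: MISS, evict 56. Cache (LRU->MRU): [27 21 70 35]
  20. access 27: HIT. Cache (LRU->MRU): [21 70 35 27]
  21. access 21: HIT. Cache (LRU->MRU): [70 35 27 21]
Total: 16 hits, 5 misses, 1 evictions

Hit rate = 16/21

Answer: 16/21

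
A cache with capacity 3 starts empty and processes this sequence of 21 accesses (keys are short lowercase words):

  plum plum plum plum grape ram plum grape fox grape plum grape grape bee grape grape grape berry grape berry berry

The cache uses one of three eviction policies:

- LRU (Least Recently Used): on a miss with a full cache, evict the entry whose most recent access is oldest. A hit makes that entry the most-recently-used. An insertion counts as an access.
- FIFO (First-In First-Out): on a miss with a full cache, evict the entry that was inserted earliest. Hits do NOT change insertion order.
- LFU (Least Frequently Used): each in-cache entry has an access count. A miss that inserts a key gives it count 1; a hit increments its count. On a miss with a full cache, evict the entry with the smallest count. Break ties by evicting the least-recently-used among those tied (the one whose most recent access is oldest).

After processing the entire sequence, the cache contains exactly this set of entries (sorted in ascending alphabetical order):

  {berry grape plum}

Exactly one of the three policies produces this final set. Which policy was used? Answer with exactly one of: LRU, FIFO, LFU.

Answer: LFU

Derivation:
Simulating under each policy and comparing final sets:
  LRU: final set = {bee berry grape} -> differs
  FIFO: final set = {bee berry grape} -> differs
  LFU: final set = {berry grape plum} -> MATCHES target
Only LFU produces the target set.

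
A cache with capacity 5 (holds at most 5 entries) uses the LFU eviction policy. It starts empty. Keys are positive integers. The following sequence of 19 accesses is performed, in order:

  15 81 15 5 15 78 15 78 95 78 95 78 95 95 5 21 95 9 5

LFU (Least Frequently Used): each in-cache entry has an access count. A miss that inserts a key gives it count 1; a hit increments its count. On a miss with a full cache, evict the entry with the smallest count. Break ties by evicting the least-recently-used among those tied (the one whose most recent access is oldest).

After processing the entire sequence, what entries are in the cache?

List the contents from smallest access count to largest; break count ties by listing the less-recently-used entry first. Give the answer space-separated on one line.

LFU simulation (capacity=5):
  1. access 15: MISS. Cache: [15(c=1)]
  2. access 81: MISS. Cache: [15(c=1) 81(c=1)]
  3. access 15: HIT, count now 2. Cache: [81(c=1) 15(c=2)]
  4. access 5: MISS. Cache: [81(c=1) 5(c=1) 15(c=2)]
  5. access 15: HIT, count now 3. Cache: [81(c=1) 5(c=1) 15(c=3)]
  6. access 78: MISS. Cache: [81(c=1) 5(c=1) 78(c=1) 15(c=3)]
  7. access 15: HIT, count now 4. Cache: [81(c=1) 5(c=1) 78(c=1) 15(c=4)]
  8. access 78: HIT, count now 2. Cache: [81(c=1) 5(c=1) 78(c=2) 15(c=4)]
  9. access 95: MISS. Cache: [81(c=1) 5(c=1) 95(c=1) 78(c=2) 15(c=4)]
  10. access 78: HIT, count now 3. Cache: [81(c=1) 5(c=1) 95(c=1) 78(c=3) 15(c=4)]
  11. access 95: HIT, count now 2. Cache: [81(c=1) 5(c=1) 95(c=2) 78(c=3) 15(c=4)]
  12. access 78: HIT, count now 4. Cache: [81(c=1) 5(c=1) 95(c=2) 15(c=4) 78(c=4)]
  13. access 95: HIT, count now 3. Cache: [81(c=1) 5(c=1) 95(c=3) 15(c=4) 78(c=4)]
  14. access 95: HIT, count now 4. Cache: [81(c=1) 5(c=1) 15(c=4) 78(c=4) 95(c=4)]
  15. access 5: HIT, count now 2. Cache: [81(c=1) 5(c=2) 15(c=4) 78(c=4) 95(c=4)]
  16. access 21: MISS, evict 81(c=1). Cache: [21(c=1) 5(c=2) 15(c=4) 78(c=4) 95(c=4)]
  17. access 95: HIT, count now 5. Cache: [21(c=1) 5(c=2) 15(c=4) 78(c=4) 95(c=5)]
  18. access 9: MISS, evict 21(c=1). Cache: [9(c=1) 5(c=2) 15(c=4) 78(c=4) 95(c=5)]
  19. access 5: HIT, count now 3. Cache: [9(c=1) 5(c=3) 15(c=4) 78(c=4) 95(c=5)]
Total: 12 hits, 7 misses, 2 evictions

Answer: 9 5 15 78 95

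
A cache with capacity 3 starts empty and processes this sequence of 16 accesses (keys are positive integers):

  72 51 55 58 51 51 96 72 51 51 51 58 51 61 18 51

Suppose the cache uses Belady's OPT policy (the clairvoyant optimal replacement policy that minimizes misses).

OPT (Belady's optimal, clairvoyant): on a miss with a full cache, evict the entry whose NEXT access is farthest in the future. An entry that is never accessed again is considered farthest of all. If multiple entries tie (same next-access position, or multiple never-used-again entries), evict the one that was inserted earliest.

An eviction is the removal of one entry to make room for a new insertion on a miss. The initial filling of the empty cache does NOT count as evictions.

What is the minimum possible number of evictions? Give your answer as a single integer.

Answer: 5

Derivation:
OPT (Belady) simulation (capacity=3):
  1. access 72: MISS. Cache: [72]
  2. access 51: MISS. Cache: [72 51]
  3. access 55: MISS. Cache: [72 51 55]
  4. access 58: MISS, evict 55 (next use: never). Cache: [72 51 58]
  5. access 51: HIT. Next use of 51: step 6. Cache: [72 51 58]
  6. access 51: HIT. Next use of 51: step 9. Cache: [72 51 58]
  7. access 96: MISS, evict 58 (next use: step 12). Cache: [72 51 96]
  8. access 72: HIT. Next use of 72: never. Cache: [72 51 96]
  9. access 51: HIT. Next use of 51: step 10. Cache: [72 51 96]
  10. access 51: HIT. Next use of 51: step 11. Cache: [72 51 96]
  11. access 51: HIT. Next use of 51: step 13. Cache: [72 51 96]
  12. access 58: MISS, evict 72 (next use: never). Cache: [51 96 58]
  13. access 51: HIT. Next use of 51: step 16. Cache: [51 96 58]
  14. access 61: MISS, evict 96 (next use: never). Cache: [51 58 61]
  15. access 18: MISS, evict 58 (next use: never). Cache: [51 61 18]
  16. access 51: HIT. Next use of 51: never. Cache: [51 61 18]
Total: 8 hits, 8 misses, 5 evictions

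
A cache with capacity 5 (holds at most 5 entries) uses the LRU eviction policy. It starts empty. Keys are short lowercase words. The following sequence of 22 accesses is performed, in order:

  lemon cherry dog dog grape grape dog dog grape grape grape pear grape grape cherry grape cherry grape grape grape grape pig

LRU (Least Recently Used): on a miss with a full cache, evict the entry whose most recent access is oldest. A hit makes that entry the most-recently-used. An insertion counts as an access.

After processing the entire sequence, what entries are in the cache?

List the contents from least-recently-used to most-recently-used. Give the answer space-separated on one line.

LRU simulation (capacity=5):
  1. access lemon: MISS. Cache (LRU->MRU): [lemon]
  2. access cherry: MISS. Cache (LRU->MRU): [lemon cherry]
  3. access dog: MISS. Cache (LRU->MRU): [lemon cherry dog]
  4. access dog: HIT. Cache (LRU->MRU): [lemon cherry dog]
  5. access grape: MISS. Cache (LRU->MRU): [lemon cherry dog grape]
  6. access grape: HIT. Cache (LRU->MRU): [lemon cherry dog grape]
  7. access dog: HIT. Cache (LRU->MRU): [lemon cherry grape dog]
  8. access dog: HIT. Cache (LRU->MRU): [lemon cherry grape dog]
  9. access grape: HIT. Cache (LRU->MRU): [lemon cherry dog grape]
  10. access grape: HIT. Cache (LRU->MRU): [lemon cherry dog grape]
  11. access grape: HIT. Cache (LRU->MRU): [lemon cherry dog grape]
  12. access pear: MISS. Cache (LRU->MRU): [lemon cherry dog grape pear]
  13. access grape: HIT. Cache (LRU->MRU): [lemon cherry dog pear grape]
  14. access grape: HIT. Cache (LRU->MRU): [lemon cherry dog pear grape]
  15. access cherry: HIT. Cache (LRU->MRU): [lemon dog pear grape cherry]
  16. access grape: HIT. Cache (LRU->MRU): [lemon dog pear cherry grape]
  17. access cherry: HIT. Cache (LRU->MRU): [lemon dog pear grape cherry]
  18. access grape: HIT. Cache (LRU->MRU): [lemon dog pear cherry grape]
  19. access grape: HIT. Cache (LRU->MRU): [lemon dog pear cherry grape]
  20. access grape: HIT. Cache (LRU->MRU): [lemon dog pear cherry grape]
  21. access grape: HIT. Cache (LRU->MRU): [lemon dog pear cherry grape]
  22. access pig: MISS, evict lemon. Cache (LRU->MRU): [dog pear cherry grape pig]
Total: 16 hits, 6 misses, 1 evictions

Answer: dog pear cherry grape pig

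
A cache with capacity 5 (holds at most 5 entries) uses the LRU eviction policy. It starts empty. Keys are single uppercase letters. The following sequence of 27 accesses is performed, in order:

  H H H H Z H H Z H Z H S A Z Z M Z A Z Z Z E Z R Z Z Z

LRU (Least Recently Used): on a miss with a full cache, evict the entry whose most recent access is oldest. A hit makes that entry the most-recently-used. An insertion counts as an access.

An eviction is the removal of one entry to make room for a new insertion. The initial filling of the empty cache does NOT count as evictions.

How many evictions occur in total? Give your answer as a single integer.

Answer: 2

Derivation:
LRU simulation (capacity=5):
  1. access H: MISS. Cache (LRU->MRU): [H]
  2. access H: HIT. Cache (LRU->MRU): [H]
  3. access H: HIT. Cache (LRU->MRU): [H]
  4. access H: HIT. Cache (LRU->MRU): [H]
  5. access Z: MISS. Cache (LRU->MRU): [H Z]
  6. access H: HIT. Cache (LRU->MRU): [Z H]
  7. access H: HIT. Cache (LRU->MRU): [Z H]
  8. access Z: HIT. Cache (LRU->MRU): [H Z]
  9. access H: HIT. Cache (LRU->MRU): [Z H]
  10. access Z: HIT. Cache (LRU->MRU): [H Z]
  11. access H: HIT. Cache (LRU->MRU): [Z H]
  12. access S: MISS. Cache (LRU->MRU): [Z H S]
  13. access A: MISS. Cache (LRU->MRU): [Z H S A]
  14. access Z: HIT. Cache (LRU->MRU): [H S A Z]
  15. access Z: HIT. Cache (LRU->MRU): [H S A Z]
  16. access M: MISS. Cache (LRU->MRU): [H S A Z M]
  17. access Z: HIT. Cache (LRU->MRU): [H S A M Z]
  18. access A: HIT. Cache (LRU->MRU): [H S M Z A]
  19. access Z: HIT. Cache (LRU->MRU): [H S M A Z]
  20. access Z: HIT. Cache (LRU->MRU): [H S M A Z]
  21. access Z: HIT. Cache (LRU->MRU): [H S M A Z]
  22. access E: MISS, evict H. Cache (LRU->MRU): [S M A Z E]
  23. access Z: HIT. Cache (LRU->MRU): [S M A E Z]
  24. access R: MISS, evict S. Cache (LRU->MRU): [M A E Z R]
  25. access Z: HIT. Cache (LRU->MRU): [M A E R Z]
  26. access Z: HIT. Cache (LRU->MRU): [M A E R Z]
  27. access Z: HIT. Cache (LRU->MRU): [M A E R Z]
Total: 20 hits, 7 misses, 2 evictions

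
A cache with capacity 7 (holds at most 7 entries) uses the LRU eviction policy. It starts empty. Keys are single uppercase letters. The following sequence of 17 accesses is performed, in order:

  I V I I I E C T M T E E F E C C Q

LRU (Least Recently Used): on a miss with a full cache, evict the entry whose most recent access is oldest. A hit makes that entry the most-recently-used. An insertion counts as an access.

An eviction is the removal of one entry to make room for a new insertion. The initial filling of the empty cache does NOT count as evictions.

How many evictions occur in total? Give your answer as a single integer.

Answer: 1

Derivation:
LRU simulation (capacity=7):
  1. access I: MISS. Cache (LRU->MRU): [I]
  2. access V: MISS. Cache (LRU->MRU): [I V]
  3. access I: HIT. Cache (LRU->MRU): [V I]
  4. access I: HIT. Cache (LRU->MRU): [V I]
  5. access I: HIT. Cache (LRU->MRU): [V I]
  6. access E: MISS. Cache (LRU->MRU): [V I E]
  7. access C: MISS. Cache (LRU->MRU): [V I E C]
  8. access T: MISS. Cache (LRU->MRU): [V I E C T]
  9. access M: MISS. Cache (LRU->MRU): [V I E C T M]
  10. access T: HIT. Cache (LRU->MRU): [V I E C M T]
  11. access E: HIT. Cache (LRU->MRU): [V I C M T E]
  12. access E: HIT. Cache (LRU->MRU): [V I C M T E]
  13. access F: MISS. Cache (LRU->MRU): [V I C M T E F]
  14. access E: HIT. Cache (LRU->MRU): [V I C M T F E]
  15. access C: HIT. Cache (LRU->MRU): [V I M T F E C]
  16. access C: HIT. Cache (LRU->MRU): [V I M T F E C]
  17. access Q: MISS, evict V. Cache (LRU->MRU): [I M T F E C Q]
Total: 9 hits, 8 misses, 1 evictions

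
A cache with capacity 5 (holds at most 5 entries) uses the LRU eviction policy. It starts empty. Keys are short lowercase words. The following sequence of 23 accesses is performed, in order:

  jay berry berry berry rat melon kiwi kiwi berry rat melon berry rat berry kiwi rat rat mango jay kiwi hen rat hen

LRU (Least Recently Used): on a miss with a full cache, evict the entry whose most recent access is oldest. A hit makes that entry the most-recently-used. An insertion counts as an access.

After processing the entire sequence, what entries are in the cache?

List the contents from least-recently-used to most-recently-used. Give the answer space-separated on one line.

LRU simulation (capacity=5):
  1. access jay: MISS. Cache (LRU->MRU): [jay]
  2. access berry: MISS. Cache (LRU->MRU): [jay berry]
  3. access berry: HIT. Cache (LRU->MRU): [jay berry]
  4. access berry: HIT. Cache (LRU->MRU): [jay berry]
  5. access rat: MISS. Cache (LRU->MRU): [jay berry rat]
  6. access melon: MISS. Cache (LRU->MRU): [jay berry rat melon]
  7. access kiwi: MISS. Cache (LRU->MRU): [jay berry rat melon kiwi]
  8. access kiwi: HIT. Cache (LRU->MRU): [jay berry rat melon kiwi]
  9. access berry: HIT. Cache (LRU->MRU): [jay rat melon kiwi berry]
  10. access rat: HIT. Cache (LRU->MRU): [jay melon kiwi berry rat]
  11. access melon: HIT. Cache (LRU->MRU): [jay kiwi berry rat melon]
  12. access berry: HIT. Cache (LRU->MRU): [jay kiwi rat melon berry]
  13. access rat: HIT. Cache (LRU->MRU): [jay kiwi melon berry rat]
  14. access berry: HIT. Cache (LRU->MRU): [jay kiwi melon rat berry]
  15. access kiwi: HIT. Cache (LRU->MRU): [jay melon rat berry kiwi]
  16. access rat: HIT. Cache (LRU->MRU): [jay melon berry kiwi rat]
  17. access rat: HIT. Cache (LRU->MRU): [jay melon berry kiwi rat]
  18. access mango: MISS, evict jay. Cache (LRU->MRU): [melon berry kiwi rat mango]
  19. access jay: MISS, evict melon. Cache (LRU->MRU): [berry kiwi rat mango jay]
  20. access kiwi: HIT. Cache (LRU->MRU): [berry rat mango jay kiwi]
  21. access hen: MISS, evict berry. Cache (LRU->MRU): [rat mango jay kiwi hen]
  22. access rat: HIT. Cache (LRU->MRU): [mango jay kiwi hen rat]
  23. access hen: HIT. Cache (LRU->MRU): [mango jay kiwi rat hen]
Total: 15 hits, 8 misses, 3 evictions

Answer: mango jay kiwi rat hen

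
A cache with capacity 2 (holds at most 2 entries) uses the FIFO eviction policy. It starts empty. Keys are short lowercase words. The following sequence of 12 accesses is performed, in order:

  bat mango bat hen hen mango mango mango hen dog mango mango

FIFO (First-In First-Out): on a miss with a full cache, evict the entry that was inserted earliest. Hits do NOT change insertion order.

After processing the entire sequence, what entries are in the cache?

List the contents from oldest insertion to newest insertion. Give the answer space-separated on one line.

Answer: dog mango

Derivation:
FIFO simulation (capacity=2):
  1. access bat: MISS. Cache (old->new): [bat]
  2. access mango: MISS. Cache (old->new): [bat mango]
  3. access bat: HIT. Cache (old->new): [bat mango]
  4. access hen: MISS, evict bat. Cache (old->new): [mango hen]
  5. access hen: HIT. Cache (old->new): [mango hen]
  6. access mango: HIT. Cache (old->new): [mango hen]
  7. access mango: HIT. Cache (old->new): [mango hen]
  8. access mango: HIT. Cache (old->new): [mango hen]
  9. access hen: HIT. Cache (old->new): [mango hen]
  10. access dog: MISS, evict mango. Cache (old->new): [hen dog]
  11. access mango: MISS, evict hen. Cache (old->new): [dog mango]
  12. access mango: HIT. Cache (old->new): [dog mango]
Total: 7 hits, 5 misses, 3 evictions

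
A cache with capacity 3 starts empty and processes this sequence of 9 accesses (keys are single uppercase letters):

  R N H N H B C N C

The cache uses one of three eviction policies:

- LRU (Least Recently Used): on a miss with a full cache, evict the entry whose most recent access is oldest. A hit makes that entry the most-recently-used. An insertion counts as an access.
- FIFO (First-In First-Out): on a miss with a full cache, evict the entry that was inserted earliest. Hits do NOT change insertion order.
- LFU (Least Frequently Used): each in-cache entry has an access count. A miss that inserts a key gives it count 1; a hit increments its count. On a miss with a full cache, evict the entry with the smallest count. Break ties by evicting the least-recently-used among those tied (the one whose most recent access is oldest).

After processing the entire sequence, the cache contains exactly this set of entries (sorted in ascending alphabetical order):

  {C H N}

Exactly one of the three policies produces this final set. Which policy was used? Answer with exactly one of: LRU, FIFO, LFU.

Simulating under each policy and comparing final sets:
  LRU: final set = {B C N} -> differs
  FIFO: final set = {B C N} -> differs
  LFU: final set = {C H N} -> MATCHES target
Only LFU produces the target set.

Answer: LFU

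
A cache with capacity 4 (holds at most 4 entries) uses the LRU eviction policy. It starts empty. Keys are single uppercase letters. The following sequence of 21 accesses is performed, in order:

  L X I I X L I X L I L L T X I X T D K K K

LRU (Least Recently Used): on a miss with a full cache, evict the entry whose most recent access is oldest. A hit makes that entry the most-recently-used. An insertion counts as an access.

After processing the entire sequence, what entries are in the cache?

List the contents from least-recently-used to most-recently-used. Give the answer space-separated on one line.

Answer: X T D K

Derivation:
LRU simulation (capacity=4):
  1. access L: MISS. Cache (LRU->MRU): [L]
  2. access X: MISS. Cache (LRU->MRU): [L X]
  3. access I: MISS. Cache (LRU->MRU): [L X I]
  4. access I: HIT. Cache (LRU->MRU): [L X I]
  5. access X: HIT. Cache (LRU->MRU): [L I X]
  6. access L: HIT. Cache (LRU->MRU): [I X L]
  7. access I: HIT. Cache (LRU->MRU): [X L I]
  8. access X: HIT. Cache (LRU->MRU): [L I X]
  9. access L: HIT. Cache (LRU->MRU): [I X L]
  10. access I: HIT. Cache (LRU->MRU): [X L I]
  11. access L: HIT. Cache (LRU->MRU): [X I L]
  12. access L: HIT. Cache (LRU->MRU): [X I L]
  13. access T: MISS. Cache (LRU->MRU): [X I L T]
  14. access X: HIT. Cache (LRU->MRU): [I L T X]
  15. access I: HIT. Cache (LRU->MRU): [L T X I]
  16. access X: HIT. Cache (LRU->MRU): [L T I X]
  17. access T: HIT. Cache (LRU->MRU): [L I X T]
  18. access D: MISS, evict L. Cache (LRU->MRU): [I X T D]
  19. access K: MISS, evict I. Cache (LRU->MRU): [X T D K]
  20. access K: HIT. Cache (LRU->MRU): [X T D K]
  21. access K: HIT. Cache (LRU->MRU): [X T D K]
Total: 15 hits, 6 misses, 2 evictions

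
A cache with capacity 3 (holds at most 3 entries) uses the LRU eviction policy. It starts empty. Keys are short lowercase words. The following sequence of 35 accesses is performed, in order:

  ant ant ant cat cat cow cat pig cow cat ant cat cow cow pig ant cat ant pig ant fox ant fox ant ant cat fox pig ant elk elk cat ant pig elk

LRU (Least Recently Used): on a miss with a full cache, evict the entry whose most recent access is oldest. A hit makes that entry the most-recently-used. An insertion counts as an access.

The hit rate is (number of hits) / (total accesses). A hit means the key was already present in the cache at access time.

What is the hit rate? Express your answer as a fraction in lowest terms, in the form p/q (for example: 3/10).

LRU simulation (capacity=3):
  1. access ant: MISS. Cache (LRU->MRU): [ant]
  2. access ant: HIT. Cache (LRU->MRU): [ant]
  3. access ant: HIT. Cache (LRU->MRU): [ant]
  4. access cat: MISS. Cache (LRU->MRU): [ant cat]
  5. access cat: HIT. Cache (LRU->MRU): [ant cat]
  6. access cow: MISS. Cache (LRU->MRU): [ant cat cow]
  7. access cat: HIT. Cache (LRU->MRU): [ant cow cat]
  8. access pig: MISS, evict ant. Cache (LRU->MRU): [cow cat pig]
  9. access cow: HIT. Cache (LRU->MRU): [cat pig cow]
  10. access cat: HIT. Cache (LRU->MRU): [pig cow cat]
  11. access ant: MISS, evict pig. Cache (LRU->MRU): [cow cat ant]
  12. access cat: HIT. Cache (LRU->MRU): [cow ant cat]
  13. access cow: HIT. Cache (LRU->MRU): [ant cat cow]
  14. access cow: HIT. Cache (LRU->MRU): [ant cat cow]
  15. access pig: MISS, evict ant. Cache (LRU->MRU): [cat cow pig]
  16. access ant: MISS, evict cat. Cache (LRU->MRU): [cow pig ant]
  17. access cat: MISS, evict cow. Cache (LRU->MRU): [pig ant cat]
  18. access ant: HIT. Cache (LRU->MRU): [pig cat ant]
  19. access pig: HIT. Cache (LRU->MRU): [cat ant pig]
  20. access ant: HIT. Cache (LRU->MRU): [cat pig ant]
  21. access fox: MISS, evict cat. Cache (LRU->MRU): [pig ant fox]
  22. access ant: HIT. Cache (LRU->MRU): [pig fox ant]
  23. access fox: HIT. Cache (LRU->MRU): [pig ant fox]
  24. access ant: HIT. Cache (LRU->MRU): [pig fox ant]
  25. access ant: HIT. Cache (LRU->MRU): [pig fox ant]
  26. access cat: MISS, evict pig. Cache (LRU->MRU): [fox ant cat]
  27. access fox: HIT. Cache (LRU->MRU): [ant cat fox]
  28. access pig: MISS, evict ant. Cache (LRU->MRU): [cat fox pig]
  29. access ant: MISS, evict cat. Cache (LRU->MRU): [fox pig ant]
  30. access elk: MISS, evict fox. Cache (LRU->MRU): [pig ant elk]
  31. access elk: HIT. Cache (LRU->MRU): [pig ant elk]
  32. access cat: MISS, evict pig. Cache (LRU->MRU): [ant elk cat]
  33. access ant: HIT. Cache (LRU->MRU): [elk cat ant]
  34. access pig: MISS, evict elk. Cache (LRU->MRU): [cat ant pig]
  35. access elk: MISS, evict cat. Cache (LRU->MRU): [ant pig elk]
Total: 19 hits, 16 misses, 13 evictions

Hit rate = 19/35

Answer: 19/35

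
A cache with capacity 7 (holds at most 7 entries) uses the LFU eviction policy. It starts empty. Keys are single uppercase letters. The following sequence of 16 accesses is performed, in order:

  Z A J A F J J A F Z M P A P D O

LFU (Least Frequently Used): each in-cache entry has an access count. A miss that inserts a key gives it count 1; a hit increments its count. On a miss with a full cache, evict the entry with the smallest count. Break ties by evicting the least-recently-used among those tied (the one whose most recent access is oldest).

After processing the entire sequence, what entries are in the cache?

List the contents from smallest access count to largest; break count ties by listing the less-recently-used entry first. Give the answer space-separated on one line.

Answer: D O F Z P J A

Derivation:
LFU simulation (capacity=7):
  1. access Z: MISS. Cache: [Z(c=1)]
  2. access A: MISS. Cache: [Z(c=1) A(c=1)]
  3. access J: MISS. Cache: [Z(c=1) A(c=1) J(c=1)]
  4. access A: HIT, count now 2. Cache: [Z(c=1) J(c=1) A(c=2)]
  5. access F: MISS. Cache: [Z(c=1) J(c=1) F(c=1) A(c=2)]
  6. access J: HIT, count now 2. Cache: [Z(c=1) F(c=1) A(c=2) J(c=2)]
  7. access J: HIT, count now 3. Cache: [Z(c=1) F(c=1) A(c=2) J(c=3)]
  8. access A: HIT, count now 3. Cache: [Z(c=1) F(c=1) J(c=3) A(c=3)]
  9. access F: HIT, count now 2. Cache: [Z(c=1) F(c=2) J(c=3) A(c=3)]
  10. access Z: HIT, count now 2. Cache: [F(c=2) Z(c=2) J(c=3) A(c=3)]
  11. access M: MISS. Cache: [M(c=1) F(c=2) Z(c=2) J(c=3) A(c=3)]
  12. access P: MISS. Cache: [M(c=1) P(c=1) F(c=2) Z(c=2) J(c=3) A(c=3)]
  13. access A: HIT, count now 4. Cache: [M(c=1) P(c=1) F(c=2) Z(c=2) J(c=3) A(c=4)]
  14. access P: HIT, count now 2. Cache: [M(c=1) F(c=2) Z(c=2) P(c=2) J(c=3) A(c=4)]
  15. access D: MISS. Cache: [M(c=1) D(c=1) F(c=2) Z(c=2) P(c=2) J(c=3) A(c=4)]
  16. access O: MISS, evict M(c=1). Cache: [D(c=1) O(c=1) F(c=2) Z(c=2) P(c=2) J(c=3) A(c=4)]
Total: 8 hits, 8 misses, 1 evictions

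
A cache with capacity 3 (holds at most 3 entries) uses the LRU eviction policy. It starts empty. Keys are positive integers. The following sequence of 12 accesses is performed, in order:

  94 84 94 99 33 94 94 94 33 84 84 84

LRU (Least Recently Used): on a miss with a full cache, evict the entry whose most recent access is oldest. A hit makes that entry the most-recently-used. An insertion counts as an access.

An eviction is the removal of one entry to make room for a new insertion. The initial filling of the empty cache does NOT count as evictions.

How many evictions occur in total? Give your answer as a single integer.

Answer: 2

Derivation:
LRU simulation (capacity=3):
  1. access 94: MISS. Cache (LRU->MRU): [94]
  2. access 84: MISS. Cache (LRU->MRU): [94 84]
  3. access 94: HIT. Cache (LRU->MRU): [84 94]
  4. access 99: MISS. Cache (LRU->MRU): [84 94 99]
  5. access 33: MISS, evict 84. Cache (LRU->MRU): [94 99 33]
  6. access 94: HIT. Cache (LRU->MRU): [99 33 94]
  7. access 94: HIT. Cache (LRU->MRU): [99 33 94]
  8. access 94: HIT. Cache (LRU->MRU): [99 33 94]
  9. access 33: HIT. Cache (LRU->MRU): [99 94 33]
  10. access 84: MISS, evict 99. Cache (LRU->MRU): [94 33 84]
  11. access 84: HIT. Cache (LRU->MRU): [94 33 84]
  12. access 84: HIT. Cache (LRU->MRU): [94 33 84]
Total: 7 hits, 5 misses, 2 evictions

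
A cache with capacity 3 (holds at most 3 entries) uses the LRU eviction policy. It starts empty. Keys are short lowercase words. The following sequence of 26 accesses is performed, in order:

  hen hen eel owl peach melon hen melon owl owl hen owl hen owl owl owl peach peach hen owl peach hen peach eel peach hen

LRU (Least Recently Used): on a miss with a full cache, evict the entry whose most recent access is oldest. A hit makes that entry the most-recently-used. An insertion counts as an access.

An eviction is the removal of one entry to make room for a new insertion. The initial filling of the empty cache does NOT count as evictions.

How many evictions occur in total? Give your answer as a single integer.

Answer: 6

Derivation:
LRU simulation (capacity=3):
  1. access hen: MISS. Cache (LRU->MRU): [hen]
  2. access hen: HIT. Cache (LRU->MRU): [hen]
  3. access eel: MISS. Cache (LRU->MRU): [hen eel]
  4. access owl: MISS. Cache (LRU->MRU): [hen eel owl]
  5. access peach: MISS, evict hen. Cache (LRU->MRU): [eel owl peach]
  6. access melon: MISS, evict eel. Cache (LRU->MRU): [owl peach melon]
  7. access hen: MISS, evict owl. Cache (LRU->MRU): [peach melon hen]
  8. access melon: HIT. Cache (LRU->MRU): [peach hen melon]
  9. access owl: MISS, evict peach. Cache (LRU->MRU): [hen melon owl]
  10. access owl: HIT. Cache (LRU->MRU): [hen melon owl]
  11. access hen: HIT. Cache (LRU->MRU): [melon owl hen]
  12. access owl: HIT. Cache (LRU->MRU): [melon hen owl]
  13. access hen: HIT. Cache (LRU->MRU): [melon owl hen]
  14. access owl: HIT. Cache (LRU->MRU): [melon hen owl]
  15. access owl: HIT. Cache (LRU->MRU): [melon hen owl]
  16. access owl: HIT. Cache (LRU->MRU): [melon hen owl]
  17. access peach: MISS, evict melon. Cache (LRU->MRU): [hen owl peach]
  18. access peach: HIT. Cache (LRU->MRU): [hen owl peach]
  19. access hen: HIT. Cache (LRU->MRU): [owl peach hen]
  20. access owl: HIT. Cache (LRU->MRU): [peach hen owl]
  21. access peach: HIT. Cache (LRU->MRU): [hen owl peach]
  22. access hen: HIT. Cache (LRU->MRU): [owl peach hen]
  23. access peach: HIT. Cache (LRU->MRU): [owl hen peach]
  24. access eel: MISS, evict owl. Cache (LRU->MRU): [hen peach eel]
  25. access peach: HIT. Cache (LRU->MRU): [hen eel peach]
  26. access hen: HIT. Cache (LRU->MRU): [eel peach hen]
Total: 17 hits, 9 misses, 6 evictions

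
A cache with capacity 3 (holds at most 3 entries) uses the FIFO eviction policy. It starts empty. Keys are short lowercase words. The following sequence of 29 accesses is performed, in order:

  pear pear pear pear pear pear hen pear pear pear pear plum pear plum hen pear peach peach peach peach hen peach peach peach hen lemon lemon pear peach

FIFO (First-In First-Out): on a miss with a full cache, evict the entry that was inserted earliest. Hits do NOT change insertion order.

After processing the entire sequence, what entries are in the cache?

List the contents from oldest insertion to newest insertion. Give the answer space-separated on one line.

FIFO simulation (capacity=3):
  1. access pear: MISS. Cache (old->new): [pear]
  2. access pear: HIT. Cache (old->new): [pear]
  3. access pear: HIT. Cache (old->new): [pear]
  4. access pear: HIT. Cache (old->new): [pear]
  5. access pear: HIT. Cache (old->new): [pear]
  6. access pear: HIT. Cache (old->new): [pear]
  7. access hen: MISS. Cache (old->new): [pear hen]
  8. access pear: HIT. Cache (old->new): [pear hen]
  9. access pear: HIT. Cache (old->new): [pear hen]
  10. access pear: HIT. Cache (old->new): [pear hen]
  11. access pear: HIT. Cache (old->new): [pear hen]
  12. access plum: MISS. Cache (old->new): [pear hen plum]
  13. access pear: HIT. Cache (old->new): [pear hen plum]
  14. access plum: HIT. Cache (old->new): [pear hen plum]
  15. access hen: HIT. Cache (old->new): [pear hen plum]
  16. access pear: HIT. Cache (old->new): [pear hen plum]
  17. access peach: MISS, evict pear. Cache (old->new): [hen plum peach]
  18. access peach: HIT. Cache (old->new): [hen plum peach]
  19. access peach: HIT. Cache (old->new): [hen plum peach]
  20. access peach: HIT. Cache (old->new): [hen plum peach]
  21. access hen: HIT. Cache (old->new): [hen plum peach]
  22. access peach: HIT. Cache (old->new): [hen plum peach]
  23. access peach: HIT. Cache (old->new): [hen plum peach]
  24. access peach: HIT. Cache (old->new): [hen plum peach]
  25. access hen: HIT. Cache (old->new): [hen plum peach]
  26. access lemon: MISS, evict hen. Cache (old->new): [plum peach lemon]
  27. access lemon: HIT. Cache (old->new): [plum peach lemon]
  28. access pear: MISS, evict plum. Cache (old->new): [peach lemon pear]
  29. access peach: HIT. Cache (old->new): [peach lemon pear]
Total: 23 hits, 6 misses, 3 evictions

Answer: peach lemon pear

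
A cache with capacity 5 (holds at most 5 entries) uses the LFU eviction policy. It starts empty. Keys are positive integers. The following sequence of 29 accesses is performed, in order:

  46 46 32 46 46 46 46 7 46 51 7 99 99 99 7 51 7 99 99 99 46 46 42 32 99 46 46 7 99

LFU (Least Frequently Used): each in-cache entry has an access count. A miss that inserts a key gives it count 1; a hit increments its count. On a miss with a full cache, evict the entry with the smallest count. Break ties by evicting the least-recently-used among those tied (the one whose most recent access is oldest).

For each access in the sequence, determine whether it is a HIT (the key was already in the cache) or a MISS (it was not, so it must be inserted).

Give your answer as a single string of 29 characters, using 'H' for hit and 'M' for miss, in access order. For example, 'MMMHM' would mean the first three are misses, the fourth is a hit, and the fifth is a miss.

Answer: MHMHHHHMHMHMHHHHHHHHHHMMHHHHH

Derivation:
LFU simulation (capacity=5):
  1. access 46: MISS. Cache: [46(c=1)]
  2. access 46: HIT, count now 2. Cache: [46(c=2)]
  3. access 32: MISS. Cache: [32(c=1) 46(c=2)]
  4. access 46: HIT, count now 3. Cache: [32(c=1) 46(c=3)]
  5. access 46: HIT, count now 4. Cache: [32(c=1) 46(c=4)]
  6. access 46: HIT, count now 5. Cache: [32(c=1) 46(c=5)]
  7. access 46: HIT, count now 6. Cache: [32(c=1) 46(c=6)]
  8. access 7: MISS. Cache: [32(c=1) 7(c=1) 46(c=6)]
  9. access 46: HIT, count now 7. Cache: [32(c=1) 7(c=1) 46(c=7)]
  10. access 51: MISS. Cache: [32(c=1) 7(c=1) 51(c=1) 46(c=7)]
  11. access 7: HIT, count now 2. Cache: [32(c=1) 51(c=1) 7(c=2) 46(c=7)]
  12. access 99: MISS. Cache: [32(c=1) 51(c=1) 99(c=1) 7(c=2) 46(c=7)]
  13. access 99: HIT, count now 2. Cache: [32(c=1) 51(c=1) 7(c=2) 99(c=2) 46(c=7)]
  14. access 99: HIT, count now 3. Cache: [32(c=1) 51(c=1) 7(c=2) 99(c=3) 46(c=7)]
  15. access 7: HIT, count now 3. Cache: [32(c=1) 51(c=1) 99(c=3) 7(c=3) 46(c=7)]
  16. access 51: HIT, count now 2. Cache: [32(c=1) 51(c=2) 99(c=3) 7(c=3) 46(c=7)]
  17. access 7: HIT, count now 4. Cache: [32(c=1) 51(c=2) 99(c=3) 7(c=4) 46(c=7)]
  18. access 99: HIT, count now 4. Cache: [32(c=1) 51(c=2) 7(c=4) 99(c=4) 46(c=7)]
  19. access 99: HIT, count now 5. Cache: [32(c=1) 51(c=2) 7(c=4) 99(c=5) 46(c=7)]
  20. access 99: HIT, count now 6. Cache: [32(c=1) 51(c=2) 7(c=4) 99(c=6) 46(c=7)]
  21. access 46: HIT, count now 8. Cache: [32(c=1) 51(c=2) 7(c=4) 99(c=6) 46(c=8)]
  22. access 46: HIT, count now 9. Cache: [32(c=1) 51(c=2) 7(c=4) 99(c=6) 46(c=9)]
  23. access 42: MISS, evict 32(c=1). Cache: [42(c=1) 51(c=2) 7(c=4) 99(c=6) 46(c=9)]
  24. access 32: MISS, evict 42(c=1). Cache: [32(c=1) 51(c=2) 7(c=4) 99(c=6) 46(c=9)]
  25. access 99: HIT, count now 7. Cache: [32(c=1) 51(c=2) 7(c=4) 99(c=7) 46(c=9)]
  26. access 46: HIT, count now 10. Cache: [32(c=1) 51(c=2) 7(c=4) 99(c=7) 46(c=10)]
  27. access 46: HIT, count now 11. Cache: [32(c=1) 51(c=2) 7(c=4) 99(c=7) 46(c=11)]
  28. access 7: HIT, count now 5. Cache: [32(c=1) 51(c=2) 7(c=5) 99(c=7) 46(c=11)]
  29. access 99: HIT, count now 8. Cache: [32(c=1) 51(c=2) 7(c=5) 99(c=8) 46(c=11)]
Total: 22 hits, 7 misses, 2 evictions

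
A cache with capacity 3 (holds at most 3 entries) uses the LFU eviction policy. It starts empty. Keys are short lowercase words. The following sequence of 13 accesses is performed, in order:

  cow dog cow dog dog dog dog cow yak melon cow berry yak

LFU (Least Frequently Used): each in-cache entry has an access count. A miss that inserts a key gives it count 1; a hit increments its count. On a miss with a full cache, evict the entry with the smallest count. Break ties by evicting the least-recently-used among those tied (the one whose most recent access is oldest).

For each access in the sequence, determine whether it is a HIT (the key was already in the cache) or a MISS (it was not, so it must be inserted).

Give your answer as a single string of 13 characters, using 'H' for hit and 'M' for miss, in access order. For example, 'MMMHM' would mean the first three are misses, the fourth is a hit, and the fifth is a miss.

LFU simulation (capacity=3):
  1. access cow: MISS. Cache: [cow(c=1)]
  2. access dog: MISS. Cache: [cow(c=1) dog(c=1)]
  3. access cow: HIT, count now 2. Cache: [dog(c=1) cow(c=2)]
  4. access dog: HIT, count now 2. Cache: [cow(c=2) dog(c=2)]
  5. access dog: HIT, count now 3. Cache: [cow(c=2) dog(c=3)]
  6. access dog: HIT, count now 4. Cache: [cow(c=2) dog(c=4)]
  7. access dog: HIT, count now 5. Cache: [cow(c=2) dog(c=5)]
  8. access cow: HIT, count now 3. Cache: [cow(c=3) dog(c=5)]
  9. access yak: MISS. Cache: [yak(c=1) cow(c=3) dog(c=5)]
  10. access melon: MISS, evict yak(c=1). Cache: [melon(c=1) cow(c=3) dog(c=5)]
  11. access cow: HIT, count now 4. Cache: [melon(c=1) cow(c=4) dog(c=5)]
  12. access berry: MISS, evict melon(c=1). Cache: [berry(c=1) cow(c=4) dog(c=5)]
  13. access yak: MISS, evict berry(c=1). Cache: [yak(c=1) cow(c=4) dog(c=5)]
Total: 7 hits, 6 misses, 3 evictions

Answer: MMHHHHHHMMHMM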